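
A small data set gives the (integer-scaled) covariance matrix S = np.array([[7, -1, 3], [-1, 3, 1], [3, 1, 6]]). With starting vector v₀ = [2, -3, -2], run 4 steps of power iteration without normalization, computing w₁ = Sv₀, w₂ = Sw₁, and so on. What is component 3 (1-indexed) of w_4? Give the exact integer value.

476

w1 = Sv₀ = (7·2 + (-1)·(-3) + 3·(-2); (-1)·2 + 3·(-3) + 1·(-2); 3·2 + 1·(-3) + 6·(-2)) = (11, -13, -9)
w2 = Sw1 = (7·11 + (-1)·(-13) + 3·(-9); (-1)·11 + 3·(-13) + 1·(-9); 3·11 + 1·(-13) + 6·(-9)) = (63, -59, -34)
w3 = Sw2 = (398, -274, -74)
w4 = Sw3 = (2838, -1294, 476)
The requested component of w4 is 476.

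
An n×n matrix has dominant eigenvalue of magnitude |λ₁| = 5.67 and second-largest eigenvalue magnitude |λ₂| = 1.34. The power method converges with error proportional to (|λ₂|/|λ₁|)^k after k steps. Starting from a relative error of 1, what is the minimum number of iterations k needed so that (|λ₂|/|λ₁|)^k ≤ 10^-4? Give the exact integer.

|λ₂/λ₁| = 1.34/5.67 = 0.23633
Need k ≥ ln(10^-4) / ln(0.23633) = -9.2103 / -1.4425 ≈ 6.385
Smallest integer k satisfying the bound: 7

7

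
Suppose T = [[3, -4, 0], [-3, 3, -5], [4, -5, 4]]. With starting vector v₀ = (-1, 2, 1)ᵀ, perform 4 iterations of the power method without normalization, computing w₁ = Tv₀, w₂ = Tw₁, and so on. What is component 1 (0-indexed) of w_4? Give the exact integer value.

w1 = Tv₀ = (3·(-1) + (-4)·2 + 0·1; (-3)·(-1) + 3·2 + (-5)·1; 4·(-1) + (-5)·2 + 4·1) = (-11, 4, -10)
w2 = Tw1 = (3·(-11) + (-4)·4 + 0·(-10); (-3)·(-11) + 3·4 + (-5)·(-10); 4·(-11) + (-5)·4 + 4·(-10)) = (-49, 95, -104)
w3 = Tw2 = (-527, 952, -1087)
w4 = Tw3 = (-5389, 9872, -11216)
The requested component of w4 is 9872.

9872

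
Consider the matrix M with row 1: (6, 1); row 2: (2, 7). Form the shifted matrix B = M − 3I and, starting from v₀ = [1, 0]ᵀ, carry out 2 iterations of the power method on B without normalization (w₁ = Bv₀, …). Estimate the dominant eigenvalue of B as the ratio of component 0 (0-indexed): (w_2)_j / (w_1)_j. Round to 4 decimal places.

B = M − 3I has rows (3, 1); (2, 4)
w1 = Bv₀ = (3, 2)
w2 = Bw1 = (11, 14)
Ratio: 11/3 = 3.6667

μ ≈ 3.6667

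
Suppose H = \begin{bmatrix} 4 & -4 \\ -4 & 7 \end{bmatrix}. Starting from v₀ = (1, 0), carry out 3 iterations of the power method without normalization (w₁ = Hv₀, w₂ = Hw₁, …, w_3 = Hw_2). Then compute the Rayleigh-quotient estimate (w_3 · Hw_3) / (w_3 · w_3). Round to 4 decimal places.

λ ≈ 9.7719

w1 = Hv₀ = (4·1 + (-4)·0; (-4)·1 + 7·0) = (4, -4)
w2 = Hw1 = (4·4 + (-4)·(-4); (-4)·4 + 7·(-4)) = (32, -44)
w3 = Hw2 = (304, -436)
Hw3 = (2960, -4268)
w3·Hw3 = 304·2960 + (-436)·(-4268) = 2760688; w3·w3 = 304·304 + (-436)·(-436) = 282512
λ ≈ 2760688/282512 = 9.7719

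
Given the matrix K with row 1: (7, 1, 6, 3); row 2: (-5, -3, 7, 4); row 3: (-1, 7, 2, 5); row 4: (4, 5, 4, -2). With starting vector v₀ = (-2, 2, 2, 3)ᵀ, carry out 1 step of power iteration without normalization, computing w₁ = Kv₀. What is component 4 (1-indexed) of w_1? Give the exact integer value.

w1 = Kv₀ = (9, 30, 35, 4)
The requested component of w1 is 4.

4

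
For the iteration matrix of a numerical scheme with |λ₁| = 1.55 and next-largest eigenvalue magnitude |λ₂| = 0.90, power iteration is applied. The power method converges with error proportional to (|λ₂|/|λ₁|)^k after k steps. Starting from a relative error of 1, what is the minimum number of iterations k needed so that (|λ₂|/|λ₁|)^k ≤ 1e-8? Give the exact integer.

34

|λ₂/λ₁| = 0.90/1.55 = 0.58065
Need k ≥ ln(1e-8) / ln(0.58065) = -18.4207 / -0.5436 ≈ 33.885
Smallest integer k satisfying the bound: 34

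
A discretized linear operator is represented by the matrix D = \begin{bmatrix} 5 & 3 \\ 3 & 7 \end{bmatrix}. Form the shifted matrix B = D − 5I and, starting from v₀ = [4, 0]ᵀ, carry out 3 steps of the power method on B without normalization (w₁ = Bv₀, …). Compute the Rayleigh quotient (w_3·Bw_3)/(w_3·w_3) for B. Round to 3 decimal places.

3.932

B = D − 5I has rows (0, 3); (3, 2)
w1 = Bv₀ = (0, 12)
w2 = Bw1 = (36, 24)
w3 = Bw2 = (72, 156)
Bw3 = (468, 528)
w3·Bw3 = 116064; w3·w3 = 29520; μ ≈ 116064/29520 = 3.932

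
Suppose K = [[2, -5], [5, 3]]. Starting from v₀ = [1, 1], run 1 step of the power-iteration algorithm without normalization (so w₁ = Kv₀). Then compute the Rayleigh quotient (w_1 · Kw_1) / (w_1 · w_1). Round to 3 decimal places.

w1 = Kv₀ = (-3, 8)
Kw1 = (-46, 9)
w1·Kw1 = (-3)·(-46) + 8·9 = 210; w1·w1 = (-3)·(-3) + 8·8 = 73
λ ≈ 210/73 = 2.877

2.877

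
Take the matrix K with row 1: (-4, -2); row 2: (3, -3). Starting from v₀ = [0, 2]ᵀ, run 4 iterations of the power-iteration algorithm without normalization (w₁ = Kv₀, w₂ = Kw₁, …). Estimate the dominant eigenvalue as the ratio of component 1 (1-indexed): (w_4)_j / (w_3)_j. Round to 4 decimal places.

w1 = Kv₀ = ((-4)·0 + (-2)·2; 3·0 + (-3)·2) = (-4, -6)
w2 = Kw1 = ((-4)·(-4) + (-2)·(-6); 3·(-4) + (-3)·(-6)) = (28, 6)
w3 = Kw2 = (-124, 66)
w4 = Kw3 = (364, -570)
Ratio at component: 364 / -124 = -2.9355

λ ≈ -2.9355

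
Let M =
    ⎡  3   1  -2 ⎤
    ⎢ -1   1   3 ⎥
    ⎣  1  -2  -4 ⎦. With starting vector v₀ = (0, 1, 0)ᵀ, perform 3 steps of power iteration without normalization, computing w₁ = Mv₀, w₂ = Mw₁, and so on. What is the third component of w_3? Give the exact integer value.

-8

w1 = Mv₀ = (3·0 + 1·1 + (-2)·0; (-1)·0 + 1·1 + 3·0; 1·0 + (-2)·1 + (-4)·0) = (1, 1, -2)
w2 = Mw1 = (3·1 + 1·1 + (-2)·(-2); (-1)·1 + 1·1 + 3·(-2); 1·1 + (-2)·1 + (-4)·(-2)) = (8, -6, 7)
w3 = Mw2 = (4, 7, -8)
The requested component of w3 is -8.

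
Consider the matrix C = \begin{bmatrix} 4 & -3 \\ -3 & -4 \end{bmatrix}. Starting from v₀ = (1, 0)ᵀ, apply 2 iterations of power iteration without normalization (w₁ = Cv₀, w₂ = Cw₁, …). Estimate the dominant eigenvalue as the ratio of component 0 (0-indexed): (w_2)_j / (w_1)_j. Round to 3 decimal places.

w1 = Cv₀ = (4, -3)
w2 = Cw1 = (25, 0)
Ratio at component: 25 / 4 = 6.250

λ ≈ 6.250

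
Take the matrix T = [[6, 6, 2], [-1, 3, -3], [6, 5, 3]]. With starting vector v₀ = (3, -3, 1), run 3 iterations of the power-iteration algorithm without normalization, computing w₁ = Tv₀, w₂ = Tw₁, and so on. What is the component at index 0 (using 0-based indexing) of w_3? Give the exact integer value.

-876

w1 = Tv₀ = (6·3 + 6·(-3) + 2·1; (-1)·3 + 3·(-3) + (-3)·1; 6·3 + 5·(-3) + 3·1) = (2, -15, 6)
w2 = Tw1 = (6·2 + 6·(-15) + 2·6; (-1)·2 + 3·(-15) + (-3)·6; 6·2 + 5·(-15) + 3·6) = (-66, -65, -45)
w3 = Tw2 = (-876, 6, -856)
The requested component of w3 is -876.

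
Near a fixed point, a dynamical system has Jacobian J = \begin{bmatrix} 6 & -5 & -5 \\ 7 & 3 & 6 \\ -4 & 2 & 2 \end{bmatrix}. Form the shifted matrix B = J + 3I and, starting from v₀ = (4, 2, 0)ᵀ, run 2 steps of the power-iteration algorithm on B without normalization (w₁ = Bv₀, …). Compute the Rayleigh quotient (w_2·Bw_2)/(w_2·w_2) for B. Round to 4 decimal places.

μ ≈ 5.4300

B = J + 3I has rows (9, -5, -5); (7, 6, 6); (-4, 2, 5)
w1 = Bv₀ = (26, 40, -12)
w2 = Bw1 = (94, 350, -84)
Bw2 = (-484, 2254, -96)
w2·Bw2 = 751468; w2·w2 = 138392; μ ≈ 751468/138392 = 5.4300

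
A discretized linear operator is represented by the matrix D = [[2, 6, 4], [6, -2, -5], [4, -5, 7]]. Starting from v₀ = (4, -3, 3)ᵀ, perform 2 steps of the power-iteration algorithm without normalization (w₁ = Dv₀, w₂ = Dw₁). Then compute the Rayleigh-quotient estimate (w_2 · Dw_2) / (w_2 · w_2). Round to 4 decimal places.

4.6009

w1 = Dv₀ = (2, 15, 52)
w2 = Dw1 = (302, -278, 297)
Dw2 = (124, 883, 4677)
w2·Dw2 = 302·124 + (-278)·883 + 297·4677 = 1181043; w2·w2 = 302·302 + (-278)·(-278) + 297·297 = 256697
λ ≈ 1181043/256697 = 4.6009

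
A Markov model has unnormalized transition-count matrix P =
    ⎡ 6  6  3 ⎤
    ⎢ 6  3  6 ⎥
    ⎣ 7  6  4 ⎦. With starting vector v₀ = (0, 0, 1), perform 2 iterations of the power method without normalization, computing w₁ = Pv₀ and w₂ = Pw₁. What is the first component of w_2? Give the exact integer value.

66

w1 = Pv₀ = (3, 6, 4)
w2 = Pw1 = (66, 60, 73)
The requested component of w2 is 66.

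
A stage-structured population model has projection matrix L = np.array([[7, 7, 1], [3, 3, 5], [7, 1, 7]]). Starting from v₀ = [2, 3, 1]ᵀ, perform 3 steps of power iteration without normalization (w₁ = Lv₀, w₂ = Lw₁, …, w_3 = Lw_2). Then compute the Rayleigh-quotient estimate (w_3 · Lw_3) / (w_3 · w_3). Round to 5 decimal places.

w1 = Lv₀ = (36, 20, 24)
w2 = Lw1 = (416, 288, 440)
w3 = Lw2 = (5368, 4312, 6280)
Lw3 = (74040, 60440, 85848)
w3·Lw3 = 5368·74040 + 4312·60440 + 6280·85848 = 1197189440; w3·w3 = 5368·5368 + 4312·4312 + 6280·6280 = 86847168
λ ≈ 1197189440/86847168 = 13.78501

13.78501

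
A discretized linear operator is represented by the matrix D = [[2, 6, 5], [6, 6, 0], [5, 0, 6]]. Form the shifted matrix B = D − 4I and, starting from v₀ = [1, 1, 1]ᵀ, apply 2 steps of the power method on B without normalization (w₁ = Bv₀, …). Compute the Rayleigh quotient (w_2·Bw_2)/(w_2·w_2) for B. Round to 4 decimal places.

μ ≈ 8.0328

B = D − 4I has rows (-2, 6, 5); (6, 2, 0); (5, 0, 2)
w1 = Bv₀ = ((-2)·1 + 6·1 + 5·1; 6·1 + 2·1 + 0·1; 5·1 + 0·1 + 2·1) = (9, 8, 7)
w2 = Bw1 = ((-2)·9 + 6·8 + 5·7; 6·9 + 2·8 + 0·7; 5·9 + 0·8 + 2·7) = (65, 70, 59)
Bw2 = (585, 530, 443)
w2·Bw2 = 101262; w2·w2 = 12606; μ ≈ 101262/12606 = 8.0328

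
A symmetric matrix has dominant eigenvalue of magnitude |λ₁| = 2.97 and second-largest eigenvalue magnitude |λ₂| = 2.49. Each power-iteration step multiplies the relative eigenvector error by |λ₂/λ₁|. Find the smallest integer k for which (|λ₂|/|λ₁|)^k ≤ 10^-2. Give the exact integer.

|λ₂/λ₁| = 2.49/2.97 = 0.83838
Need k ≥ ln(10^-2) / ln(0.83838) = -4.6052 / -0.1763 ≈ 26.124
Smallest integer k satisfying the bound: 27

27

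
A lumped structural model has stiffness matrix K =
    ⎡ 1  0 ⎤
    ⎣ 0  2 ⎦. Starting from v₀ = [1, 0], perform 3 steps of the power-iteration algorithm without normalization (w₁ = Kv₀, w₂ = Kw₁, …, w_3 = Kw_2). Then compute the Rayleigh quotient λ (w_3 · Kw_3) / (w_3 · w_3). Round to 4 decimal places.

λ ≈ 1.0000

w1 = Kv₀ = (1, 0)
w2 = Kw1 = (1, 0)
w3 = Kw2 = (1, 0)
Kw3 = (1, 0)
w3·Kw3 = 1·1 + 0·0 = 1; w3·w3 = 1·1 + 0·0 = 1
λ ≈ 1/1 = 1.0000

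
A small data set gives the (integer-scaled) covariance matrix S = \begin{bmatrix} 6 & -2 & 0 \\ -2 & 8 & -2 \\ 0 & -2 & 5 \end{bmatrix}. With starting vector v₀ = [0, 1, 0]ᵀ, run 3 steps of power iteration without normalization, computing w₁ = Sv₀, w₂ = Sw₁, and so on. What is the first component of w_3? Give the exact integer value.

w1 = Sv₀ = (-2, 8, -2)
w2 = Sw1 = (-28, 72, -26)
w3 = Sw2 = (-312, 684, -274)
The requested component of w3 is -312.

-312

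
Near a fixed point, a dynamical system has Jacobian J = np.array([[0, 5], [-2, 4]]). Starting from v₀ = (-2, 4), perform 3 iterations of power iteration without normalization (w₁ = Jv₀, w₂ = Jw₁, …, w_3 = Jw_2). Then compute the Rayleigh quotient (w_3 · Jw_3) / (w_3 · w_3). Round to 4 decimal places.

w1 = Jv₀ = (20, 20)
w2 = Jw1 = (100, 40)
w3 = Jw2 = (200, -40)
Jw3 = (-200, -560)
w3·Jw3 = 200·(-200) + (-40)·(-560) = -17600; w3·w3 = 200·200 + (-40)·(-40) = 41600
λ ≈ -17600/41600 = -0.4231

λ ≈ -0.4231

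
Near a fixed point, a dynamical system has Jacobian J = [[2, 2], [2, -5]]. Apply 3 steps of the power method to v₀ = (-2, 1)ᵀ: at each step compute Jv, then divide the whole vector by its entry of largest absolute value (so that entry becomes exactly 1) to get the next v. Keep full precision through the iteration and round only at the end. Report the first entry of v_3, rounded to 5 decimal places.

-0.15261

Jv0 = (-2.000000, -9.000000); divide by -9.000000 → v1 = (0.222222, 1.000000)
Jv1 = (2.444444, -4.555556); divide by -4.555556 → v2 = (-0.536585, 1.000000)
Jv2 = (0.926829, -6.073171); divide by -6.073171 → v3 = (-0.152610, 1.000000)
Requested entry of v3: 38/-249 = -0.15261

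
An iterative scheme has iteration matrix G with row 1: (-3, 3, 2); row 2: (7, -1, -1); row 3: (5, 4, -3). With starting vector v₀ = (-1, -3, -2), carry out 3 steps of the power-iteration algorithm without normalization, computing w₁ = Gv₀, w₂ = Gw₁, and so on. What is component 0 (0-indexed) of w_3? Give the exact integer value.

-227

w1 = Gv₀ = ((-3)·(-1) + 3·(-3) + 2·(-2); 7·(-1) + (-1)·(-3) + (-1)·(-2); 5·(-1) + 4·(-3) + (-3)·(-2)) = (-10, -2, -11)
w2 = Gw1 = ((-3)·(-10) + 3·(-2) + 2·(-11); 7·(-10) + (-1)·(-2) + (-1)·(-11); 5·(-10) + 4·(-2) + (-3)·(-11)) = (2, -57, -25)
w3 = Gw2 = (-227, 96, -143)
The requested component of w3 is -227.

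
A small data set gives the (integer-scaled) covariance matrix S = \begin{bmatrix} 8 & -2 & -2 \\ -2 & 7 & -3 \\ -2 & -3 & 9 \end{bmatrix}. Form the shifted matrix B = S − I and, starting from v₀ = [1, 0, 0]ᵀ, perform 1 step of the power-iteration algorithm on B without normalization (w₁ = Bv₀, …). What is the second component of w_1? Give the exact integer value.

-2

B = S − I has rows (7, -2, -2); (-2, 6, -3); (-2, -3, 8)
w1 = Bv₀ = (7·1 + (-2)·0 + (-2)·0; (-2)·1 + 6·0 + (-3)·0; (-2)·1 + (-3)·0 + 8·0) = (7, -2, -2)
Requested component of w1: -2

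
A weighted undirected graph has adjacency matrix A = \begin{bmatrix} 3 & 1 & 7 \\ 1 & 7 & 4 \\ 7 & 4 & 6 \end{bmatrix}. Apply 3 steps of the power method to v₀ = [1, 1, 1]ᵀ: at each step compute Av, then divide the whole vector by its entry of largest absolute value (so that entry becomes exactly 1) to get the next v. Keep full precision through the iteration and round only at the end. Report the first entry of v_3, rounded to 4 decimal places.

Av0 = (11.00000, 12.00000, 17.00000); divide by 17.00000 → v1 = (0.64706, 0.70588, 1.00000)
Av1 = (9.64706, 9.58824, 13.35294); divide by 13.35294 → v2 = (0.72247, 0.71806, 1.00000)
Av2 = (9.88546, 9.74890, 13.92952); divide by 13.92952 → v3 = (0.70968, 0.69987, 1.00000)
Requested entry of v3: 2244/3162 = 0.7097

0.7097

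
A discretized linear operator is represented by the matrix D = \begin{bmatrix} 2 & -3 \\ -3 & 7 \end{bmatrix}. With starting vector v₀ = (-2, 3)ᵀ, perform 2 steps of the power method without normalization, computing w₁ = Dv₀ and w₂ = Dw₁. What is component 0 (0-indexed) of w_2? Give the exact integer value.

-107

w1 = Dv₀ = (2·(-2) + (-3)·3; (-3)·(-2) + 7·3) = (-13, 27)
w2 = Dw1 = (2·(-13) + (-3)·27; (-3)·(-13) + 7·27) = (-107, 228)
The requested component of w2 is -107.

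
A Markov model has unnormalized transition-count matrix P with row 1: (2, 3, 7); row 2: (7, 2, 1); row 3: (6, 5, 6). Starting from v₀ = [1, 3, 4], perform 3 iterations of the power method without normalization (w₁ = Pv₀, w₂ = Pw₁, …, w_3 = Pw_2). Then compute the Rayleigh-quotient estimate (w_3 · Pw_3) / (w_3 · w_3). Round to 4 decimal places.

w1 = Pv₀ = (39, 17, 45)
w2 = Pw1 = (444, 352, 589)
w3 = Pw2 = (6067, 4401, 7958)
Pw3 = (81043, 59229, 106155)
w3·Pw3 = 6067·81043 + 4401·59229 + 7958·106155 = 1597136200; w3·w3 = 6067·6067 + 4401·4401 + 7958·7958 = 119507054
λ ≈ 1597136200/119507054 = 13.3644

λ ≈ 13.3644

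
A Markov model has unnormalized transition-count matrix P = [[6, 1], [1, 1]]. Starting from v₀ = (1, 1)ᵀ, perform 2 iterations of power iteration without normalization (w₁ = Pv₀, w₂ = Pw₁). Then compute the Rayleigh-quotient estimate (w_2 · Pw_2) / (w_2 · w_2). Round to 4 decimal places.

w1 = Pv₀ = (6·1 + 1·1; 1·1 + 1·1) = (7, 2)
w2 = Pw1 = (6·7 + 1·2; 1·7 + 1·2) = (44, 9)
Pw2 = (273, 53)
w2·Pw2 = 44·273 + 9·53 = 12489; w2·w2 = 44·44 + 9·9 = 2017
λ ≈ 12489/2017 = 6.1919

λ ≈ 6.1919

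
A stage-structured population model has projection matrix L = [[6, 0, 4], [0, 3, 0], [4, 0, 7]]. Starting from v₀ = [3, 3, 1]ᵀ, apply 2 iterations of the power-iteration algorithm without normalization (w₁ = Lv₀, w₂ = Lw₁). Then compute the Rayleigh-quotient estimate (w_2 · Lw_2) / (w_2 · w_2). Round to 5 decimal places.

10.46386

w1 = Lv₀ = (6·3 + 0·3 + 4·1; 0·3 + 3·3 + 0·1; 4·3 + 0·3 + 7·1) = (22, 9, 19)
w2 = Lw1 = (6·22 + 0·9 + 4·19; 0·22 + 3·9 + 0·19; 4·22 + 0·9 + 7·19) = (208, 27, 221)
Lw2 = (2132, 81, 2379)
w2·Lw2 = 208·2132 + 27·81 + 221·2379 = 971402; w2·w2 = 208·208 + 27·27 + 221·221 = 92834
λ ≈ 971402/92834 = 10.46386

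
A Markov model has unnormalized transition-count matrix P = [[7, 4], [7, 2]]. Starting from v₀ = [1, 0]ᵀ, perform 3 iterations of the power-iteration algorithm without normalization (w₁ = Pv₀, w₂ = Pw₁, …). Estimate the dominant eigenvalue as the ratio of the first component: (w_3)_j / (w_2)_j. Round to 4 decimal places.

w1 = Pv₀ = (7, 7)
w2 = Pw1 = (77, 63)
w3 = Pw2 = (791, 665)
Ratio at component: 791 / 77 = 10.2727

10.2727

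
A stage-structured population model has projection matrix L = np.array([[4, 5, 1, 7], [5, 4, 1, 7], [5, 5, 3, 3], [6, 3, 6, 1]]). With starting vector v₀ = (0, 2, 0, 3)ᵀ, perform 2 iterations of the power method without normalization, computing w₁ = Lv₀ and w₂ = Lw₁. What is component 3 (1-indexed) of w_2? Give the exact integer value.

w1 = Lv₀ = (31, 29, 19, 9)
w2 = Lw1 = (351, 353, 384, 396)
The requested component of w2 is 384.

384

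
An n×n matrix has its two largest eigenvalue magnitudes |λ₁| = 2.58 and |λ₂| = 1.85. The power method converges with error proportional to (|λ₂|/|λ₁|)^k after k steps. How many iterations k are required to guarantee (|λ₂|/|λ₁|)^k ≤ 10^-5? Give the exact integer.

|λ₂/λ₁| = 1.85/2.58 = 0.71705
Need k ≥ ln(10^-5) / ln(0.71705) = -11.5129 / -0.3326 ≈ 34.615
Smallest integer k satisfying the bound: 35

35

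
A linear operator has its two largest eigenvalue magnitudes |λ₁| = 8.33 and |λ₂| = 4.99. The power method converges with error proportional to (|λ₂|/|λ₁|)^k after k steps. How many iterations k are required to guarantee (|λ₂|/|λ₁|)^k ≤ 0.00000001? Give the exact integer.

36

|λ₂/λ₁| = 4.99/8.33 = 0.59904
Need k ≥ ln(0.00000001) / ln(0.59904) = -18.4207 / -0.5124 ≈ 35.948
Smallest integer k satisfying the bound: 36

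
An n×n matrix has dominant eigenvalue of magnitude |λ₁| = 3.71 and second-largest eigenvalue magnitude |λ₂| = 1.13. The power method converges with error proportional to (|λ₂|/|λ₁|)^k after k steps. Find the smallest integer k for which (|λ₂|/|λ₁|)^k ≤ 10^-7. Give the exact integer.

14

|λ₂/λ₁| = 1.13/3.71 = 0.30458
Need k ≥ ln(10^-7) / ln(0.30458) = -16.1181 / -1.1888 ≈ 13.558
Smallest integer k satisfying the bound: 14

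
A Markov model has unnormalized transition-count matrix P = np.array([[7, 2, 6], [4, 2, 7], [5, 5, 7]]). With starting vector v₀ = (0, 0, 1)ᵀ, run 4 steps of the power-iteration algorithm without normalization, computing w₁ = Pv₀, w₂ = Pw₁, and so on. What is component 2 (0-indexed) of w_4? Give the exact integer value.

w1 = Pv₀ = (7·0 + 2·0 + 6·1; 4·0 + 2·0 + 7·1; 5·0 + 5·0 + 7·1) = (6, 7, 7)
w2 = Pw1 = (7·6 + 2·7 + 6·7; 4·6 + 2·7 + 7·7; 5·6 + 5·7 + 7·7) = (98, 87, 114)
w3 = Pw2 = (1544, 1364, 1723)
w4 = Pw3 = (23874, 20965, 26601)
The requested component of w4 is 26601.

26601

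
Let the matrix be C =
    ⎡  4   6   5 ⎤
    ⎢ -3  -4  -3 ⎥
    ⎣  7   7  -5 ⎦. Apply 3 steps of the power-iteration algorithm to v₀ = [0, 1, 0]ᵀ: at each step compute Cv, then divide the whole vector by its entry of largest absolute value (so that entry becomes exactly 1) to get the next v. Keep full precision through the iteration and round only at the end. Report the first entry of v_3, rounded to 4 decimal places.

-0.5450

Cv0 = (6.00000, -4.00000, 7.00000); divide by 7.00000 → v1 = (0.85714, -0.57143, 1.00000)
Cv1 = (5.00000, -3.28571, -3.00000); divide by 5.00000 → v2 = (1.00000, -0.65714, -0.60000)
Cv2 = (-2.94286, 1.42857, 5.40000); divide by 5.40000 → v3 = (-0.54497, 0.26455, 1.00000)
Requested entry of v3: -103/189 = -0.5450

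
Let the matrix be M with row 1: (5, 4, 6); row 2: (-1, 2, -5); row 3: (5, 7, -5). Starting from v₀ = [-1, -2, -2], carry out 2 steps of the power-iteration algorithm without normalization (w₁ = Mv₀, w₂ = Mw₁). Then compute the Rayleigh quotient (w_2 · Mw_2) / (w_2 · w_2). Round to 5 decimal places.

w1 = Mv₀ = (5·(-1) + 4·(-2) + 6·(-2); (-1)·(-1) + 2·(-2) + (-5)·(-2); 5·(-1) + 7·(-2) + (-5)·(-2)) = (-25, 7, -9)
w2 = Mw1 = (5·(-25) + 4·7 + 6·(-9); (-1)·(-25) + 2·7 + (-5)·(-9); 5·(-25) + 7·7 + (-5)·(-9)) = (-151, 84, -31)
Mw2 = (-605, 474, -12)
w2·Mw2 = (-151)·(-605) + 84·474 + (-31)·(-12) = 131543; w2·w2 = (-151)·(-151) + 84·84 + (-31)·(-31) = 30818
λ ≈ 131543/30818 = 4.26838

λ ≈ 4.26838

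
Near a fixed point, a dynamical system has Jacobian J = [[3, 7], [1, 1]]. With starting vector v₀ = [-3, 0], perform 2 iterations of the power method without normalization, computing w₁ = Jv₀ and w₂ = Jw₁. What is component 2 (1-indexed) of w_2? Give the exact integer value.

-12

w1 = Jv₀ = (3·(-3) + 7·0; 1·(-3) + 1·0) = (-9, -3)
w2 = Jw1 = (3·(-9) + 7·(-3); 1·(-9) + 1·(-3)) = (-48, -12)
The requested component of w2 is -12.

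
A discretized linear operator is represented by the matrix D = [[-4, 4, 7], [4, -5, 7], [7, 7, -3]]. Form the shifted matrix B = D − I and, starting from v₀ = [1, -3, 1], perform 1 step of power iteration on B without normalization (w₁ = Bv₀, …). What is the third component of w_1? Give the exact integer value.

B = D − I has rows (-5, 4, 7); (4, -6, 7); (7, 7, -4)
w1 = Bv₀ = ((-5)·1 + 4·(-3) + 7·1; 4·1 + (-6)·(-3) + 7·1; 7·1 + 7·(-3) + (-4)·1) = (-10, 29, -18)
Requested component of w1: -18

-18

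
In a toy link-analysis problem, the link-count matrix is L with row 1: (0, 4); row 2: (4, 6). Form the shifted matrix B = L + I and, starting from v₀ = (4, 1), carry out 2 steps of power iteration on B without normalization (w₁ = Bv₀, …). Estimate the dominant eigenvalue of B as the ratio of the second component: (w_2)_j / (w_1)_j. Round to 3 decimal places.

μ ≈ 8.391

B = L + I has rows (1, 4); (4, 7)
w1 = Bv₀ = (1·4 + 4·1; 4·4 + 7·1) = (8, 23)
w2 = Bw1 = (1·8 + 4·23; 4·8 + 7·23) = (100, 193)
Ratio: 193/23 = 8.391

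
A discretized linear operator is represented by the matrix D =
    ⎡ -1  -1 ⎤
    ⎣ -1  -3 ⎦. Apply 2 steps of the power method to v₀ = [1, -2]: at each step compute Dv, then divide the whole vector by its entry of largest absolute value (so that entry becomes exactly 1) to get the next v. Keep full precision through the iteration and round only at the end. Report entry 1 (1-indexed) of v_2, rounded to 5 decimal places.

0.37500

Dv0 = (1.000000, 5.000000); divide by 5.000000 → v1 = (0.200000, 1.000000)
Dv1 = (-1.200000, -3.200000); divide by -3.200000 → v2 = (0.375000, 1.000000)
Requested entry of v2: -6/-16 = 0.37500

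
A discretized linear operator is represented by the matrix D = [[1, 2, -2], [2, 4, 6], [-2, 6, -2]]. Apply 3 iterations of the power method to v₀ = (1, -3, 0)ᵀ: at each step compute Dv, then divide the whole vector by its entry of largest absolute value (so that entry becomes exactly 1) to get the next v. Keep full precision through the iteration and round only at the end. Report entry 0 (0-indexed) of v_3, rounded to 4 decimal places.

Dv0 = (-5.00000, -10.00000, -20.00000); divide by -20.00000 → v1 = (0.25000, 0.50000, 1.00000)
Dv1 = (-0.75000, 8.50000, 0.50000); divide by 8.50000 → v2 = (-0.08824, 1.00000, 0.05882)
Dv2 = (1.79412, 4.17647, 6.05882); divide by 6.05882 → v3 = (0.29612, 0.68932, 1.00000)
Requested entry of v3: -305/-1030 = 0.2961

0.2961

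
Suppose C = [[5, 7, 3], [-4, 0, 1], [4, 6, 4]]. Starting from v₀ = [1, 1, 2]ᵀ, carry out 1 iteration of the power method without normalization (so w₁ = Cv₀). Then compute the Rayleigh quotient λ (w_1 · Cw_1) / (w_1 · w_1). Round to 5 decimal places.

w1 = Cv₀ = (18, -2, 18)
Cw1 = (130, -54, 132)
w1·Cw1 = 18·130 + (-2)·(-54) + 18·132 = 4824; w1·w1 = 18·18 + (-2)·(-2) + 18·18 = 652
λ ≈ 4824/652 = 7.39877

λ ≈ 7.39877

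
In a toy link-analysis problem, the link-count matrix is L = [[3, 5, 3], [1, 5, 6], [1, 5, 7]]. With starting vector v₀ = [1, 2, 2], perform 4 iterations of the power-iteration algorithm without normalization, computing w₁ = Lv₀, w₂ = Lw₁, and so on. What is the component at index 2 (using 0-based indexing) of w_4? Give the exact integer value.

47503

w1 = Lv₀ = (3·1 + 5·2 + 3·2; 1·1 + 5·2 + 6·2; 1·1 + 5·2 + 7·2) = (19, 23, 25)
w2 = Lw1 = (3·19 + 5·23 + 3·25; 1·19 + 5·23 + 6·25; 1·19 + 5·23 + 7·25) = (247, 284, 309)
w3 = Lw2 = (3088, 3521, 3830)
w4 = Lw3 = (38359, 43673, 47503)
The requested component of w4 is 47503.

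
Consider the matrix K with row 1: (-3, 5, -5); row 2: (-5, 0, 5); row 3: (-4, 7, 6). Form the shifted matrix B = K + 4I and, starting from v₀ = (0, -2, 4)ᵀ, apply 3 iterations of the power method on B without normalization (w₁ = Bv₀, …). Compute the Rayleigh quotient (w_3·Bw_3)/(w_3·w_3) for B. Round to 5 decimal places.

14.29841

B = K + 4I has rows (1, 5, -5); (-5, 4, 5); (-4, 7, 10)
w1 = Bv₀ = (1·0 + 5·(-2) + (-5)·4; (-5)·0 + 4·(-2) + 5·4; (-4)·0 + 7·(-2) + 10·4) = (-30, 12, 26)
w2 = Bw1 = (1·(-30) + 5·12 + (-5)·26; (-5)·(-30) + 4·12 + 5·26; (-4)·(-30) + 7·12 + 10·26) = (-100, 328, 464)
w3 = Bw2 = (-780, 4132, 7336)
Bw3 = (-16800, 57108, 105404)
w3·Bw3 = 1022318000; w3·w3 = 71498720; μ ≈ 1022318000/71498720 = 14.29841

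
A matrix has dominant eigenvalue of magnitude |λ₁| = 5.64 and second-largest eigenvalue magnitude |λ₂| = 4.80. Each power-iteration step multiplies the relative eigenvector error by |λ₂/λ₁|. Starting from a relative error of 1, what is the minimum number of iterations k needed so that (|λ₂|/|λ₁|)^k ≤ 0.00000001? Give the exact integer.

115

|λ₂/λ₁| = 4.80/5.64 = 0.85106
Need k ≥ ln(0.00000001) / ln(0.85106) = -18.4207 / -0.1613 ≈ 114.224
Smallest integer k satisfying the bound: 115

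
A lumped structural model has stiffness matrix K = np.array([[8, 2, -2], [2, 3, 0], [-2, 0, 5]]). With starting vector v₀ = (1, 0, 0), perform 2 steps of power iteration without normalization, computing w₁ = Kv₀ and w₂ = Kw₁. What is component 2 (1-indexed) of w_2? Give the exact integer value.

22

w1 = Kv₀ = (8·1 + 2·0 + (-2)·0; 2·1 + 3·0 + 0·0; (-2)·1 + 0·0 + 5·0) = (8, 2, -2)
w2 = Kw1 = (8·8 + 2·2 + (-2)·(-2); 2·8 + 3·2 + 0·(-2); (-2)·8 + 0·2 + 5·(-2)) = (72, 22, -26)
The requested component of w2 is 22.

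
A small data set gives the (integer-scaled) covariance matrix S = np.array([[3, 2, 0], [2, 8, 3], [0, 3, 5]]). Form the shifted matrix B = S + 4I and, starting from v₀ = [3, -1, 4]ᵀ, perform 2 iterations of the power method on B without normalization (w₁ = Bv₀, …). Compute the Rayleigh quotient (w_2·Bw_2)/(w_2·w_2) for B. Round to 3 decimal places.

μ ≈ 12.692

B = S + 4I has rows (7, 2, 0); (2, 12, 3); (0, 3, 9)
w1 = Bv₀ = (7·3 + 2·(-1) + 0·4; 2·3 + 12·(-1) + 3·4; 0·3 + 3·(-1) + 9·4) = (19, 6, 33)
w2 = Bw1 = (7·19 + 2·6 + 0·33; 2·19 + 12·6 + 3·33; 0·19 + 3·6 + 9·33) = (145, 209, 315)
Bw2 = (1433, 3743, 3462)
w2·Bw2 = 2080602; w2·w2 = 163931; μ ≈ 2080602/163931 = 12.692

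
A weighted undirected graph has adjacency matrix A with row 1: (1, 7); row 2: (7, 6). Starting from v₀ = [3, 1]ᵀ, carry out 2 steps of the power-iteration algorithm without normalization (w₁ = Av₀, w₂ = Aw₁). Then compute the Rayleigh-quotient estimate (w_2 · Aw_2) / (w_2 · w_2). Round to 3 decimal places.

w1 = Av₀ = (10, 27)
w2 = Aw1 = (199, 232)
Aw2 = (1823, 2785)
w2·Aw2 = 199·1823 + 232·2785 = 1008897; w2·w2 = 199·199 + 232·232 = 93425
λ ≈ 1008897/93425 = 10.799

λ ≈ 10.799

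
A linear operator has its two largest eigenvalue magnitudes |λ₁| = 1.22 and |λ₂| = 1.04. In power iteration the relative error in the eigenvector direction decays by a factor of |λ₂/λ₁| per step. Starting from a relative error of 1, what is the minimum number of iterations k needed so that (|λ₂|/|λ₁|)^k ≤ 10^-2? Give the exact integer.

29

|λ₂/λ₁| = 1.04/1.22 = 0.85246
Need k ≥ ln(10^-2) / ln(0.85246) = -4.6052 / -0.1596 ≈ 28.849
Smallest integer k satisfying the bound: 29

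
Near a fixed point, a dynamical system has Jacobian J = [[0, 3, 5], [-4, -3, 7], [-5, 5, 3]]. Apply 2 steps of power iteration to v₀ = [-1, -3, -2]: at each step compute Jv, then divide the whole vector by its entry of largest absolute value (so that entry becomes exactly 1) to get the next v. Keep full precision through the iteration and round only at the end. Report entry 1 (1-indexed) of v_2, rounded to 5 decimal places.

1.00000

Jv0 = (-19.000000, -1.000000, -16.000000); divide by -19.000000 → v1 = (1.000000, 0.052632, 0.842105)
Jv1 = (4.368421, 1.736842, -2.210526); divide by 4.368421 → v2 = (1.000000, 0.397590, -0.506024)
Requested entry of v2: -83/-83 = 1.00000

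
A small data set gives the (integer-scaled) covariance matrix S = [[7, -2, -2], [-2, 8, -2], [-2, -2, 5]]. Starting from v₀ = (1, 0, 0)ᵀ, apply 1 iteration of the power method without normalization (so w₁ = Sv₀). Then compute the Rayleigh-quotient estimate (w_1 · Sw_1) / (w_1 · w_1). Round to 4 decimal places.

w1 = Sv₀ = (7, -2, -2)
Sw1 = (57, -26, -20)
w1·Sw1 = 7·57 + (-2)·(-26) + (-2)·(-20) = 491; w1·w1 = 7·7 + (-2)·(-2) + (-2)·(-2) = 57
λ ≈ 491/57 = 8.6140

λ ≈ 8.6140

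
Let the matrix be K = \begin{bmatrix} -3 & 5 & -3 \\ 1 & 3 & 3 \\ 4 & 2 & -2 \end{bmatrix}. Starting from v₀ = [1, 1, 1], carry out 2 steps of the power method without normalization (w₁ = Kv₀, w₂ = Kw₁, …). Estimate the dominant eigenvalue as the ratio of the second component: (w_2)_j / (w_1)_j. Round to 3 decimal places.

λ ≈ 4.571

w1 = Kv₀ = (-1, 7, 4)
w2 = Kw1 = (26, 32, 2)
Ratio at component: 32 / 7 = 4.571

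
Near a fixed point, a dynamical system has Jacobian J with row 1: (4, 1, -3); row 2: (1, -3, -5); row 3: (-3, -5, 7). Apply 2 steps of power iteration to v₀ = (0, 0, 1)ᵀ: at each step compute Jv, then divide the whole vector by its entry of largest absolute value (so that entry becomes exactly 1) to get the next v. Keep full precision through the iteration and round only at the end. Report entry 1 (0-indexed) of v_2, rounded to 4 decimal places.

Jv0 = (-3.00000, -5.00000, 7.00000); divide by 7.00000 → v1 = (-0.42857, -0.71429, 1.00000)
Jv1 = (-5.42857, -3.28571, 11.85714); divide by 11.85714 → v2 = (-0.45783, -0.27711, 1.00000)
Requested entry of v2: -23/83 = -0.2771

-0.2771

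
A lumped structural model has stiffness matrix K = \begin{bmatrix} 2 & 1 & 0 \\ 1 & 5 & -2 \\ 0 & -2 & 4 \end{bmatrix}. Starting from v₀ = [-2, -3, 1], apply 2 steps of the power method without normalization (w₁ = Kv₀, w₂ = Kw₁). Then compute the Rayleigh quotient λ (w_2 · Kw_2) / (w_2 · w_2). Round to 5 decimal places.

w1 = Kv₀ = (2·(-2) + 1·(-3) + 0·1; 1·(-2) + 5·(-3) + (-2)·1; 0·(-2) + (-2)·(-3) + 4·1) = (-7, -19, 10)
w2 = Kw1 = (2·(-7) + 1·(-19) + 0·10; 1·(-7) + 5·(-19) + (-2)·10; 0·(-7) + (-2)·(-19) + 4·10) = (-33, -122, 78)
Kw2 = (-188, -799, 556)
w2·Kw2 = (-33)·(-188) + (-122)·(-799) + 78·556 = 147050; w2·w2 = (-33)·(-33) + (-122)·(-122) + 78·78 = 22057
λ ≈ 147050/22057 = 6.66682

λ ≈ 6.66682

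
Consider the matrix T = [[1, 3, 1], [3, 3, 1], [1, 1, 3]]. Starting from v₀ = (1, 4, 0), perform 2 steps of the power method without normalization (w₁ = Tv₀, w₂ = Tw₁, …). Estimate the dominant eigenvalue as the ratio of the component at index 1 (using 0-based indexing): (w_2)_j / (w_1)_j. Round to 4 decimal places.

w1 = Tv₀ = (1·1 + 3·4 + 1·0; 3·1 + 3·4 + 1·0; 1·1 + 1·4 + 3·0) = (13, 15, 5)
w2 = Tw1 = (1·13 + 3·15 + 1·5; 3·13 + 3·15 + 1·5; 1·13 + 1·15 + 3·5) = (63, 89, 43)
Ratio at component: 89 / 15 = 5.9333

5.9333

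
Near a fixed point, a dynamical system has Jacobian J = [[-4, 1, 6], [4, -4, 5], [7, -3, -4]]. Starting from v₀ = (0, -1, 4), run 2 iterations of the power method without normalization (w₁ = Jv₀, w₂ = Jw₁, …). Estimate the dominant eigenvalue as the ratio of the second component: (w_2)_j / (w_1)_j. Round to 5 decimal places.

-2.87500

w1 = Jv₀ = ((-4)·0 + 1·(-1) + 6·4; 4·0 + (-4)·(-1) + 5·4; 7·0 + (-3)·(-1) + (-4)·4) = (23, 24, -13)
w2 = Jw1 = ((-4)·23 + 1·24 + 6·(-13); 4·23 + (-4)·24 + 5·(-13); 7·23 + (-3)·24 + (-4)·(-13)) = (-146, -69, 141)
Ratio at component: -69 / 24 = -2.87500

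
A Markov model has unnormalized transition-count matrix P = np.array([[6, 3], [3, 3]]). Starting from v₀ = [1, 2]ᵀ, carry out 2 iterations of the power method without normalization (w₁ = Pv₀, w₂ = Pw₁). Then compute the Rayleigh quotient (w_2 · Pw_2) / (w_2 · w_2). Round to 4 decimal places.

w1 = Pv₀ = (12, 9)
w2 = Pw1 = (99, 63)
Pw2 = (783, 486)
w2·Pw2 = 99·783 + 63·486 = 108135; w2·w2 = 99·99 + 63·63 = 13770
λ ≈ 108135/13770 = 7.8529

7.8529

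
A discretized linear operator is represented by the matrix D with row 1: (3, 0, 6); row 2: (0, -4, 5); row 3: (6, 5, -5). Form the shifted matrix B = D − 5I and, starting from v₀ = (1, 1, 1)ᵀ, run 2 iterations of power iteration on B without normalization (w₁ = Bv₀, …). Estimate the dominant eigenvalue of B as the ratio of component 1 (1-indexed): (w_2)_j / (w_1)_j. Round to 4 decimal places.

μ ≈ -0.5000

B = D − 5I has rows (-2, 0, 6); (0, -9, 5); (6, 5, -10)
w1 = Bv₀ = (4, -4, 1)
w2 = Bw1 = (-2, 41, -6)
Ratio: -2/4 = -0.5000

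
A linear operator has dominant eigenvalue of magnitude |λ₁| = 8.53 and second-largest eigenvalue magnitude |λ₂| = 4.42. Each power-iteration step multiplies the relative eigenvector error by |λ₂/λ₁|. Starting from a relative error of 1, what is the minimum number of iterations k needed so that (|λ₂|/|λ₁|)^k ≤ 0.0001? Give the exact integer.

|λ₂/λ₁| = 4.42/8.53 = 0.51817
Need k ≥ ln(0.0001) / ln(0.51817) = -9.2103 / -0.6574 ≈ 14.009
Smallest integer k satisfying the bound: 15

15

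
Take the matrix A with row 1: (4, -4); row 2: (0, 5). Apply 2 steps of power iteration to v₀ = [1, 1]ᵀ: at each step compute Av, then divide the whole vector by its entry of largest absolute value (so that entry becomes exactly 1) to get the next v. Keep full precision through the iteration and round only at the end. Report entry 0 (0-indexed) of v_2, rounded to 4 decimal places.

Av0 = (0.00000, 5.00000); divide by 5.00000 → v1 = (0.00000, 1.00000)
Av1 = (-4.00000, 5.00000); divide by 5.00000 → v2 = (-0.80000, 1.00000)
Requested entry of v2: -20/25 = -0.8000

-0.8000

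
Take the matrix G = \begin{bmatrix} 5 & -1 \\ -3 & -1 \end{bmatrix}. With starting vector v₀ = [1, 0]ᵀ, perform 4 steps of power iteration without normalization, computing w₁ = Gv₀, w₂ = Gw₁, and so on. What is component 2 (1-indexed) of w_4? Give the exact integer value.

w1 = Gv₀ = (5·1 + (-1)·0; (-3)·1 + (-1)·0) = (5, -3)
w2 = Gw1 = (5·5 + (-1)·(-3); (-3)·5 + (-1)·(-3)) = (28, -12)
w3 = Gw2 = (152, -72)
w4 = Gw3 = (832, -384)
The requested component of w4 is -384.

-384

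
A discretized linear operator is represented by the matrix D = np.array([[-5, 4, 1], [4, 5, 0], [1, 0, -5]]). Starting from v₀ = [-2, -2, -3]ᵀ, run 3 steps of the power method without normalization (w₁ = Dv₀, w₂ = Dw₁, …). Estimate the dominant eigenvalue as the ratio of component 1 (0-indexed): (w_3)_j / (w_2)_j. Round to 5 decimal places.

w1 = Dv₀ = (-1, -18, 13)
w2 = Dw1 = (-54, -94, -66)
w3 = Dw2 = (-172, -686, 276)
Ratio at component: -686 / -94 = 7.29787

λ ≈ 7.29787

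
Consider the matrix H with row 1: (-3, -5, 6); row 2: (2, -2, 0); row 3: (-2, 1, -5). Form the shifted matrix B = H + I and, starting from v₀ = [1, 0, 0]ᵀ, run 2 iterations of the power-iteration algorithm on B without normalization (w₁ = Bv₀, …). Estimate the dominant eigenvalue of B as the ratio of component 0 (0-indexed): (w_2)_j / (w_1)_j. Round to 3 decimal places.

B = H + I has rows (-2, -5, 6); (2, -1, 0); (-2, 1, -4)
w1 = Bv₀ = (-2, 2, -2)
w2 = Bw1 = (-18, -6, 14)
Ratio: -18/-2 = 9.000

9.000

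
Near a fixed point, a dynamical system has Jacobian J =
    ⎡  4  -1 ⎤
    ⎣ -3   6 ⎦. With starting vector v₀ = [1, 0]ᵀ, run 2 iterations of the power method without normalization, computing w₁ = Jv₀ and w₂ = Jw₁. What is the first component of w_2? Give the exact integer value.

w1 = Jv₀ = (4, -3)
w2 = Jw1 = (19, -30)
The requested component of w2 is 19.

19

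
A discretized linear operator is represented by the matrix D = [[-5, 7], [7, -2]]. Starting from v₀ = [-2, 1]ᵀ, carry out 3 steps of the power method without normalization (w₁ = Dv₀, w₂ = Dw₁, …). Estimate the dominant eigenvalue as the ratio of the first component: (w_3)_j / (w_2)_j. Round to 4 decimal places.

w1 = Dv₀ = (17, -16)
w2 = Dw1 = (-197, 151)
w3 = Dw2 = (2042, -1681)
Ratio at component: 2042 / -197 = -10.3655

λ ≈ -10.3655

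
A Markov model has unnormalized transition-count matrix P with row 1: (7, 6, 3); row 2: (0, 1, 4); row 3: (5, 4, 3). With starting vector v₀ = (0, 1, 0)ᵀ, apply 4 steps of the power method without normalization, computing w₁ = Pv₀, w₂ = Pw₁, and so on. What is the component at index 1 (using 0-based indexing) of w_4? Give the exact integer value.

w1 = Pv₀ = (7·0 + 6·1 + 3·0; 0·0 + 1·1 + 4·0; 5·0 + 4·1 + 3·0) = (6, 1, 4)
w2 = Pw1 = (7·6 + 6·1 + 3·4; 0·6 + 1·1 + 4·4; 5·6 + 4·1 + 3·4) = (60, 17, 46)
w3 = Pw2 = (660, 201, 506)
w4 = Pw3 = (7344, 2225, 5622)
The requested component of w4 is 2225.

2225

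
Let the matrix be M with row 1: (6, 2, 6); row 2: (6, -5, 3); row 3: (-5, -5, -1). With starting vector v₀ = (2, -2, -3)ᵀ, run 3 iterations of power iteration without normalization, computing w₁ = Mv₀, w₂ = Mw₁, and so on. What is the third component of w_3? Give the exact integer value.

w1 = Mv₀ = (6·2 + 2·(-2) + 6·(-3); 6·2 + (-5)·(-2) + 3·(-3); (-5)·2 + (-5)·(-2) + (-1)·(-3)) = (-10, 13, 3)
w2 = Mw1 = (6·(-10) + 2·13 + 6·3; 6·(-10) + (-5)·13 + 3·3; (-5)·(-10) + (-5)·13 + (-1)·3) = (-16, -116, -18)
w3 = Mw2 = (-436, 430, 678)
The requested component of w3 is 678.

678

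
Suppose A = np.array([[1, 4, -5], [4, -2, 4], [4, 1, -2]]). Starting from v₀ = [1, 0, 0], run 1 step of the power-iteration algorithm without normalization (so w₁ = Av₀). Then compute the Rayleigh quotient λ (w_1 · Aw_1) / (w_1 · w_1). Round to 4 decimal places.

w1 = Av₀ = (1·1 + 4·0 + (-5)·0; 4·1 + (-2)·0 + 4·0; 4·1 + 1·0 + (-2)·0) = (1, 4, 4)
Aw1 = (-3, 12, 0)
w1·Aw1 = 1·(-3) + 4·12 + 4·0 = 45; w1·w1 = 1·1 + 4·4 + 4·4 = 33
λ ≈ 45/33 = 1.3636

1.3636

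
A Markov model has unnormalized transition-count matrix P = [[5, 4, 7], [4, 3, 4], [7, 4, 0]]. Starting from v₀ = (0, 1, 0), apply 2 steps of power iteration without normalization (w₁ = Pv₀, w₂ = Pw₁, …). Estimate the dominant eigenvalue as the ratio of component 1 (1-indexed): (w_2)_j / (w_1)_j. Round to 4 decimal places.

w1 = Pv₀ = (4, 3, 4)
w2 = Pw1 = (60, 41, 40)
Ratio at component: 60 / 4 = 15.0000

15.0000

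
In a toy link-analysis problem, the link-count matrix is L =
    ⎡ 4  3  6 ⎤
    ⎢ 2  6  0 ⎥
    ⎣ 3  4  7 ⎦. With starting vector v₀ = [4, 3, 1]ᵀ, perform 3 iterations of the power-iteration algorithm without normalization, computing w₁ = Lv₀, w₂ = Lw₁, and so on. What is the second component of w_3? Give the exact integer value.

w1 = Lv₀ = (31, 26, 31)
w2 = Lw1 = (388, 218, 414)
w3 = Lw2 = (4690, 2084, 4934)
The requested component of w3 is 2084.

2084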